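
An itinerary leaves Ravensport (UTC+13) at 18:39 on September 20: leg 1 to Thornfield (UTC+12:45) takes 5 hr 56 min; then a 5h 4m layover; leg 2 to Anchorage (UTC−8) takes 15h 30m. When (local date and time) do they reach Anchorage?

00:09 on September 21

Convert departure to UTC: 18:39 − 13:00 = 05:39 UTC on Sep 20.
Add 5 hours and 56 minutes leg 1 → 11:35 UTC.
Add 5 hours 4 minutes layover in Thornfield → 16:39 UTC.
Add 15 hours and 30 minutes leg 2 → 08:09 UTC (Sep 21).
Anchorage is UTC−8:00, so local arrival = 08:09 − 8:00 = 00:09 on Sep 21.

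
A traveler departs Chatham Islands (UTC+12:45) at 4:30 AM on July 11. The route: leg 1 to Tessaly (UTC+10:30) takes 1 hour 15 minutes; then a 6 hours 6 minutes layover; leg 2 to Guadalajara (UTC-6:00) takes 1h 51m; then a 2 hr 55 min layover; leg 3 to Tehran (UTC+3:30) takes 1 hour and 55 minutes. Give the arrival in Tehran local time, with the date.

9:17 AM on July 11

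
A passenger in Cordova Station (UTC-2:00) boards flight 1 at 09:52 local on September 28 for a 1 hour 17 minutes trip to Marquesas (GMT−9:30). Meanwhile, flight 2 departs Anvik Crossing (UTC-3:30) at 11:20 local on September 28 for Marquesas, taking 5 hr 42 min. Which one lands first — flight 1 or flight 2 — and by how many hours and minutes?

Flight 1 in UTC: 09:52 + 2:00 = 11:52 on Sep 28.
+1 hour 17 minutes → arrive 13:09 UTC on Sep 28.
Flight 2 in UTC: 11:20 + 3:30 = 14:50 on Sep 28.
+5 hours and 42 minutes → arrive 20:32 UTC on Sep 28.
Flight 1 lands earlier by 7 hours 23 minutes.

the first, by 7 hours 23 minutes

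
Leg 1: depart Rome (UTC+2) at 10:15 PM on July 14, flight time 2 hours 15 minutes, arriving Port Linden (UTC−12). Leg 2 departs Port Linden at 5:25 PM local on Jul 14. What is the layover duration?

Convert departure to UTC: 10:15 PM − 2:00 = 8:15 PM UTC on Jul 14.
Add 2 hours and 15 minutes flight time → 10:30 PM UTC.
Port Linden is UTC−12:00, so local arrival = 10:30 PM − 12:00 = 10:30 AM on Jul 14.
Layover = 5:25 PM − 10:30 AM = 6 hours 55 minutes.

6 hours 55 minutes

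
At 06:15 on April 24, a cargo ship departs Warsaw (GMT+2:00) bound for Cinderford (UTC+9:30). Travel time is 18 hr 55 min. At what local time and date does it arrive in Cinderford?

Convert departure to UTC: 06:15 − 2:00 = 04:15 UTC on Apr 24.
Add 18 hours and 55 minutes travel time → 23:10 UTC.
Cinderford is UTC+9:30, so local arrival = 23:10 + 9:30 = 08:40 on Apr 25.

08:40 on April 25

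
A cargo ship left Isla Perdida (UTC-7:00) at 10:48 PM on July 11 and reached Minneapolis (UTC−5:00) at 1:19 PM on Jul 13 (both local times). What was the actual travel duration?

36 hours 31 minutes

Departure in UTC: 10:48 PM + 7:00 = 5:48 AM on Jul 12.
Arrival in UTC: 1:19 PM + 5:00 = 6:19 PM on Jul 13.
Elapsed = 6:19 PM − 5:48 AM (+1 day) = 36 hours 31 minutes.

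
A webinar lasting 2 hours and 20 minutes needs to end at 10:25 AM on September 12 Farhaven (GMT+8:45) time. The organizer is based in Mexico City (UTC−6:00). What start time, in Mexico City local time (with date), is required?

Target end time in UTC: 10:25 AM − 8:45 = 1:40 AM on Sep 12.
Subtract 2 hours 20 minutes → start 11:20 PM UTC on Sep 11.
Mexico City is UTC−6:00: 11:20 PM − 6:00 = 5:20 PM on Sep 11.

5:20 PM on Sep 11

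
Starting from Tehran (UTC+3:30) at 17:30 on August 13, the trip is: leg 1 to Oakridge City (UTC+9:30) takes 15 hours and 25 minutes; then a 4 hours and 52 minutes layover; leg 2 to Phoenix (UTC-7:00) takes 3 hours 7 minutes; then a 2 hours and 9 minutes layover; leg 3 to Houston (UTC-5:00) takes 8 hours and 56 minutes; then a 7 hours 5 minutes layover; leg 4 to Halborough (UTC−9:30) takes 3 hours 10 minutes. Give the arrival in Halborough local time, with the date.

01:14 on August 15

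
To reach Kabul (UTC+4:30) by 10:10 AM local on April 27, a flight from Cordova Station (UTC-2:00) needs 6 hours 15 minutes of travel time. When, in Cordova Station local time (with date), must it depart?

Target arrival in UTC: 10:10 AM − 4:30 = 5:40 AM on Apr 27.
Subtract 6 hours 15 minutes → departure 11:25 PM UTC on Apr 26.
Cordova Station is UTC−2:00: 11:25 PM − 2:00 = 9:25 PM on Apr 26.

9:25 PM on April 26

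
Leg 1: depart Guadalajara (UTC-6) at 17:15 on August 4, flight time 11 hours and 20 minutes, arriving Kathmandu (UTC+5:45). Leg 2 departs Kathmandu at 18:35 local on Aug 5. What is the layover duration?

Convert departure to UTC: 17:15 + 6:00 = 23:15 UTC on Aug 4.
Add 11 hours 20 minutes flight time → 10:35 UTC (Aug 5).
Kathmandu is UTC+5:45, so local arrival = 10:35 + 5:45 = 16:20 on Aug 5.
Layover = 18:35 − 16:20 = 2 hours 15 minutes.

2 hours 15 minutes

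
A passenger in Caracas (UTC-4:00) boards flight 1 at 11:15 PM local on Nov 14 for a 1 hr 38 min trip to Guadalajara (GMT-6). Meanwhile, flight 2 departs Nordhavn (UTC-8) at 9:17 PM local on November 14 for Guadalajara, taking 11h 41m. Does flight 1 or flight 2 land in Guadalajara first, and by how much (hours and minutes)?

the first, by 12 hours 5 minutes

Flight 1 in UTC: 11:15 PM + 4:00 = 3:15 AM on Nov 15.
+1 hour 38 minutes → arrive 4:53 AM UTC on Nov 15.
Flight 2 in UTC: 9:17 PM + 8:00 = 5:17 AM on Nov 15.
+11 hours and 41 minutes → arrive 4:58 PM UTC on Nov 15.
Flight 1 lands earlier by 12 hours 5 minutes.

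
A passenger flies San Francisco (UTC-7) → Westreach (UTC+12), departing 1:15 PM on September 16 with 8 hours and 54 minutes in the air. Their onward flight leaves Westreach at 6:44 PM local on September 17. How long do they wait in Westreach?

Convert departure to UTC: 1:15 PM + 7:00 = 8:15 PM UTC on Sep 16.
Add 8 hours and 54 minutes flight time → 5:09 AM UTC (Sep 17).
Westreach is UTC+12:00, so local arrival = 5:09 AM + 12:00 = 5:09 PM on Sep 17.
Layover = 6:44 PM − 5:09 PM = 1 hour 35 minutes.

1 hour 35 minutes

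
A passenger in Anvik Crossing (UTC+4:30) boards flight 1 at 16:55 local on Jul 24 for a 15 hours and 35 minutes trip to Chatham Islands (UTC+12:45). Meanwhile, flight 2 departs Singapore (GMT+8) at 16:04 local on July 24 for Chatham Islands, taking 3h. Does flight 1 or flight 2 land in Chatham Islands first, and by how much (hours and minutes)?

Flight 1 in UTC: 16:55 − 4:30 = 12:25 on Jul 24.
+15 hours and 35 minutes → arrive 04:00 UTC on Jul 25.
Flight 2 in UTC: 16:04 − 8:00 = 08:04 on Jul 24.
+3 hours → arrive 11:04 UTC on Jul 24.
Flight 2 lands earlier by 16 hours 56 minutes.

the second, by 16 hours 56 minutes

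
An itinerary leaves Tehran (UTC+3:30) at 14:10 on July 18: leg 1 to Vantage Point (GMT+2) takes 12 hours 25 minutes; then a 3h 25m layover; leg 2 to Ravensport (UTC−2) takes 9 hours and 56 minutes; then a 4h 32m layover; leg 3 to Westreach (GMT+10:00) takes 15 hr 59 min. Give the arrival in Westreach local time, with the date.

Convert departure to UTC: 14:10 − 3:30 = 10:40 UTC on Jul 18.
Add 12 hours and 25 minutes leg 1 → 23:05 UTC.
Add 3 hours and 25 minutes layover in Vantage Point → 02:30 UTC (Jul 19).
Add 9 hours and 56 minutes leg 2 → 12:26 UTC.
Add 4 hours and 32 minutes layover in Ravensport → 16:58 UTC.
Add 15 hours 59 minutes leg 3 → 08:57 UTC (Jul 20).
Westreach is UTC+10:00, so local arrival = 08:57 + 10:00 = 18:57 on Jul 20.

18:57 on July 20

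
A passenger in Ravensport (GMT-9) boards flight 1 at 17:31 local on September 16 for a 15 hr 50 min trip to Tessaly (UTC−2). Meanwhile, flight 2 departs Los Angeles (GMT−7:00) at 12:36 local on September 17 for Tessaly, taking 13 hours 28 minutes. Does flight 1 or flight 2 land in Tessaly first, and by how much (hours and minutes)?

the first, by 14 hours 43 minutes

Flight 1 in UTC: 17:31 + 9:00 = 02:31 on Sep 17.
+15 hours and 50 minutes → arrive 18:21 UTC on Sep 17.
Flight 2 in UTC: 12:36 + 7:00 = 19:36 on Sep 17.
+13 hours and 28 minutes → arrive 09:04 UTC on Sep 18.
Flight 1 lands earlier by 14 hours 43 minutes.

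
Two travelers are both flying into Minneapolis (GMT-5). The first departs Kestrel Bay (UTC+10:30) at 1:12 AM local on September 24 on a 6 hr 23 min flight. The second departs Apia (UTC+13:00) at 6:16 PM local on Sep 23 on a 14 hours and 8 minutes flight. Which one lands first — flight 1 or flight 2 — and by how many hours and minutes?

the second, by 1 hour 41 minutes

Flight 1 in UTC: 1:12 AM − 10:30 = 2:42 PM on Sep 23.
+6 hours and 23 minutes → arrive 9:05 PM UTC on Sep 23.
Flight 2 in UTC: 6:16 PM − 13:00 = 5:16 AM on Sep 23.
+14 hours 8 minutes → arrive 7:24 PM UTC on Sep 23.
Flight 2 lands earlier by 1 hour 41 minutes.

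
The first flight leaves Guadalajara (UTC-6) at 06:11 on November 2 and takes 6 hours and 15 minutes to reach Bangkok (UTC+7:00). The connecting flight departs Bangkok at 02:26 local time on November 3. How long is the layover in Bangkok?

1 hour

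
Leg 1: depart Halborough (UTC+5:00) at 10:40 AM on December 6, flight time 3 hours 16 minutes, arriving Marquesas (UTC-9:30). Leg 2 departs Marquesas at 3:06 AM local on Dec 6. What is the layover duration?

Convert departure to UTC: 10:40 AM − 5:00 = 5:40 AM UTC on Dec 6.
Add 3 hours 16 minutes flight time → 8:56 AM UTC.
Marquesas is UTC−9:30, so local arrival = 8:56 AM − 9:30 = 11:26 PM on Dec 5.
Layover = 3:06 AM − 11:26 PM (+1 day) = 3 hours 40 minutes.

3 hours 40 minutes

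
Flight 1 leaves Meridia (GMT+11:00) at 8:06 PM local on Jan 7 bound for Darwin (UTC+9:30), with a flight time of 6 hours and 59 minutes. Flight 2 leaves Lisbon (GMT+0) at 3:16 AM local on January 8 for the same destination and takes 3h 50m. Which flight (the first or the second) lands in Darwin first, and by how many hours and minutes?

Flight 1 in UTC: 8:06 PM − 11:00 = 9:06 AM on Jan 7.
+6 hours 59 minutes → arrive 4:05 PM UTC on Jan 7.
Flight 2 departs at 3:16 AM UTC (Jan 8).
+3 hours and 50 minutes → arrive 7:06 AM UTC on Jan 8.
Flight 1 lands earlier by 15 hours 1 minute.

the first, by 15 hours 1 minute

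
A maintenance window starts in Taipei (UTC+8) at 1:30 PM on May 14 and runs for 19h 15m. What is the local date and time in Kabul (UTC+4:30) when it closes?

Convert start to UTC: 1:30 PM − 8:00 = 5:30 AM UTC on May 14.
Add 19 hours 15 minutes duration → 12:45 AM UTC (May 15).
Kabul is UTC+4:30, so local end time = 12:45 AM + 4:30 = 5:15 AM on May 15.

5:15 AM on May 15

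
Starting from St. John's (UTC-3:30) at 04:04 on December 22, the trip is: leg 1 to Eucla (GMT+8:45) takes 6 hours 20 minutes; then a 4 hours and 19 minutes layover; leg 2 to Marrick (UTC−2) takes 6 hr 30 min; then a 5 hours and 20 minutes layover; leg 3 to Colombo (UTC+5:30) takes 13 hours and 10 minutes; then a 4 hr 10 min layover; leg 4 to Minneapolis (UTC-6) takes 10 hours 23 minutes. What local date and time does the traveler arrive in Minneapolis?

Convert departure to UTC: 04:04 + 3:30 = 07:34 UTC on Dec 22.
Add 6 hours 20 minutes leg 1 → 13:54 UTC.
Add 4 hours 19 minutes layover in Eucla → 18:13 UTC.
Add 6 hours and 30 minutes leg 2 → 00:43 UTC (Dec 23).
Add 5 hours 20 minutes layover in Marrick → 06:03 UTC.
Add 13 hours 10 minutes leg 3 → 19:13 UTC.
Add 4 hours and 10 minutes layover in Colombo → 23:23 UTC.
Add 10 hours and 23 minutes leg 4 → 09:46 UTC (Dec 24).
Minneapolis is UTC−6:00, so local arrival = 09:46 − 6:00 = 03:46 on Dec 24.

03:46 on December 24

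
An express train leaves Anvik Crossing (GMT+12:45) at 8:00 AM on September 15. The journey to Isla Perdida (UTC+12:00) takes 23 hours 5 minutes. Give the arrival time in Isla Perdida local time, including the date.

Convert departure to UTC: 8:00 AM − 12:45 = 7:15 PM UTC on Sep 14.
Add 23 hours 5 minutes travel time → 6:20 PM UTC (Sep 15).
Isla Perdida is UTC+12:00, so local arrival = 6:20 PM + 12:00 = 6:20 AM on Sep 16.

6:20 AM on September 16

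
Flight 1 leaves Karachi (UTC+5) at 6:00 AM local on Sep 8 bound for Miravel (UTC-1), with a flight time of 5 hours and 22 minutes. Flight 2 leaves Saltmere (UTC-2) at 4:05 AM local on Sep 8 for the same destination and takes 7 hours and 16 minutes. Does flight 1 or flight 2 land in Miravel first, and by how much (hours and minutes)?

the first, by 6 hours 59 minutes

Flight 1 in UTC: 6:00 AM − 5:00 = 1:00 AM on Sep 8.
+5 hours and 22 minutes → arrive 6:22 AM UTC on Sep 8.
Flight 2 in UTC: 4:05 AM + 2:00 = 6:05 AM on Sep 8.
+7 hours and 16 minutes → arrive 1:21 PM UTC on Sep 8.
Flight 1 lands earlier by 6 hours 59 minutes.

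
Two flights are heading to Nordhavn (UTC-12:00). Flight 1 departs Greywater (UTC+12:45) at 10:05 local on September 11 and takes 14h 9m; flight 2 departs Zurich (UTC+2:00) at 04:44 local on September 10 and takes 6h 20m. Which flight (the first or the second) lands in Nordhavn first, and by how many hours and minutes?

Flight 1 in UTC: 10:05 − 12:45 = 21:20 on Sep 10.
+14 hours 9 minutes → arrive 11:29 UTC on Sep 11.
Flight 2 in UTC: 04:44 − 2:00 = 02:44 on Sep 10.
+6 hours and 20 minutes → arrive 09:04 UTC on Sep 10.
Flight 2 lands earlier by 26 hours 25 minutes.

the second, by 26 hours 25 minutes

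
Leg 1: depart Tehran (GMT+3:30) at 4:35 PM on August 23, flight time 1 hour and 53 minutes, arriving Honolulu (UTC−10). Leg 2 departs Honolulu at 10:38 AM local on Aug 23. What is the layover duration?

5 hours 40 minutes

Convert departure to UTC: 4:35 PM − 3:30 = 1:05 PM UTC on Aug 23.
Add 1 hour 53 minutes flight time → 2:58 PM UTC.
Honolulu is UTC−10:00, so local arrival = 2:58 PM − 10:00 = 4:58 AM on Aug 23.
Layover = 10:38 AM − 4:58 AM = 5 hours 40 minutes.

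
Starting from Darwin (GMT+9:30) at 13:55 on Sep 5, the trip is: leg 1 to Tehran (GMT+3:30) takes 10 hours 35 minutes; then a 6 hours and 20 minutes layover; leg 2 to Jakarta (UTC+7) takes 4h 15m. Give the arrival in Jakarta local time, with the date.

08:35 on Sep 6

Convert departure to UTC: 13:55 − 9:30 = 04:25 UTC on Sep 5.
Add 10 hours and 35 minutes leg 1 → 15:00 UTC.
Add 6 hours 20 minutes layover in Tehran → 21:20 UTC.
Add 4 hours 15 minutes leg 2 → 01:35 UTC (Sep 6).
Jakarta is UTC+7:00, so local arrival = 01:35 + 7:00 = 08:35 on Sep 6.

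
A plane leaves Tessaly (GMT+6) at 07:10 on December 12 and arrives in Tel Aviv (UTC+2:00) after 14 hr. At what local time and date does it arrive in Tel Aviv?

Convert departure to UTC: 07:10 − 6:00 = 01:10 UTC on Dec 12.
Add 14 hours travel time → 15:10 UTC.
Tel Aviv is UTC+2:00, so local arrival = 15:10 + 2:00 = 17:10 on Dec 12.

17:10 on Dec 12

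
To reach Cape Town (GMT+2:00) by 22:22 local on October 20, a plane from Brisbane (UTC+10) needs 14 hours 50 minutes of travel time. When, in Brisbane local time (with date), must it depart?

Target arrival in UTC: 22:22 − 2:00 = 20:22 on Oct 20.
Subtract 14 hours 50 minutes → departure 05:32 UTC on Oct 20.
Brisbane is UTC+10:00: 05:32 + 10:00 = 15:32 on Oct 20.

15:32 on Oct 20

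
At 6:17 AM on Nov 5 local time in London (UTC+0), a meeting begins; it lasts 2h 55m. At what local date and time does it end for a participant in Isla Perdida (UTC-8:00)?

1:12 AM on November 5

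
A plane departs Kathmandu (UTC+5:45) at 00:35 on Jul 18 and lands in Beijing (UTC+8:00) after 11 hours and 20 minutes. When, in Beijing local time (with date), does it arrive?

Beijing is 2:15 ahead of Kathmandu.
After 11 hours and 20 minutes it is 11:55 in Kathmandu.
Shift by the zone difference: 11:55 + 2:15 = 14:10 on Jul 18 in Beijing.

14:10 on July 18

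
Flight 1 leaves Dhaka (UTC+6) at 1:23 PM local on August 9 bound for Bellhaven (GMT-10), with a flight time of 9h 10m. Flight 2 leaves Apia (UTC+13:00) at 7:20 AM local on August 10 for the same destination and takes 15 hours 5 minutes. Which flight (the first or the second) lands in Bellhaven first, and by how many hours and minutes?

Flight 1 in UTC: 1:23 PM − 6:00 = 7:23 AM on Aug 9.
+9 hours 10 minutes → arrive 4:33 PM UTC on Aug 9.
Flight 2 in UTC: 7:20 AM − 13:00 = 6:20 PM on Aug 9.
+15 hours 5 minutes → arrive 9:25 AM UTC on Aug 10.
Flight 1 lands earlier by 16 hours 52 minutes.

the first, by 16 hours 52 minutes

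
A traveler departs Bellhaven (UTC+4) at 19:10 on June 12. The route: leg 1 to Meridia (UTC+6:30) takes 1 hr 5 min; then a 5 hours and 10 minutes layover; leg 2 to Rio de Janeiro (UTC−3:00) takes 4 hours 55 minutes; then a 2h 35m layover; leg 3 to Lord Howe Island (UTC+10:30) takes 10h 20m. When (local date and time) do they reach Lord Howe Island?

01:45 on Jun 14

Convert departure to UTC: 19:10 − 4:00 = 15:10 UTC on Jun 12.
Add 1 hour 5 minutes leg 1 → 16:15 UTC.
Add 5 hours 10 minutes layover in Meridia → 21:25 UTC.
Add 4 hours and 55 minutes leg 2 → 02:20 UTC (Jun 13).
Add 2 hours 35 minutes layover in Rio de Janeiro → 04:55 UTC.
Add 10 hours 20 minutes leg 3 → 15:15 UTC.
Lord Howe Island is UTC+10:30, so local arrival = 15:15 + 10:30 = 01:45 on Jun 14.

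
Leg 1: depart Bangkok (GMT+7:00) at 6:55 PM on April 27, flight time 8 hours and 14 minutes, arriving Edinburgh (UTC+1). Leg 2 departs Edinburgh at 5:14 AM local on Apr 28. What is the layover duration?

Convert departure to UTC: 6:55 PM − 7:00 = 11:55 AM UTC on Apr 27.
Add 8 hours 14 minutes flight time → 8:09 PM UTC.
Edinburgh is UTC+1:00, so local arrival = 8:09 PM + 1:00 = 9:09 PM on Apr 27.
Layover = 5:14 AM − 9:09 PM (+1 day) = 8 hours 5 minutes.

8 hours 5 minutes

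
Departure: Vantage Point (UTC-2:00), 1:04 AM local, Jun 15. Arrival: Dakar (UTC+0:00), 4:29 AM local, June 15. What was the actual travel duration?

1 hour 25 minutes

Departure in UTC: 1:04 AM + 2:00 = 3:04 AM on Jun 15.
Arrival is already UTC: 4:29 AM on Jun 15.
Elapsed = 4:29 AM − 3:04 AM = 1 hour 25 minutes.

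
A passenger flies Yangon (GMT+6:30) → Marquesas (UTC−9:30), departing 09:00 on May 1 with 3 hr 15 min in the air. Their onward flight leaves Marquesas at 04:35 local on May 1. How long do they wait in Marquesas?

8 hours 20 minutes

Convert departure to UTC: 09:00 − 6:30 = 02:30 UTC on May 1.
Add 3 hours and 15 minutes flight time → 05:45 UTC.
Marquesas is UTC−9:30, so local arrival = 05:45 − 9:30 = 20:15 on Apr 30.
Layover = 04:35 − 20:15 (+1 day) = 8 hours 20 minutes.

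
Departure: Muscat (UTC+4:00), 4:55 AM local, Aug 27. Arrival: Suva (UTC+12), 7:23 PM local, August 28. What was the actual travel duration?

Departure in UTC: 4:55 AM − 4:00 = 12:55 AM on Aug 27.
Arrival in UTC: 7:23 PM − 12:00 = 7:23 AM on Aug 28.
Elapsed = 7:23 AM − 12:55 AM (+1 day) = 30 hours 28 minutes.

30 hours 28 minutes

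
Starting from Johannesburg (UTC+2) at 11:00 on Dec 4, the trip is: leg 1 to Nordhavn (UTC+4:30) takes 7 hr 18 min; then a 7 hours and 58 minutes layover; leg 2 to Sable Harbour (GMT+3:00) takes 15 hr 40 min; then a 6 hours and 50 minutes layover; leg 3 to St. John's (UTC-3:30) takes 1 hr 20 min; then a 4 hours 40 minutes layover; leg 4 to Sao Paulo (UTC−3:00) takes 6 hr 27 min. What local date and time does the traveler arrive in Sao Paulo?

08:13 on December 6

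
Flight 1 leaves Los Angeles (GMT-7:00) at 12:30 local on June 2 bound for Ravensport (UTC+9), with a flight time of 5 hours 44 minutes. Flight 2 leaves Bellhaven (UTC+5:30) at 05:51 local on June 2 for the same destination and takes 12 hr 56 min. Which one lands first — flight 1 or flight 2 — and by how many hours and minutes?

the second, by 11 hours 57 minutes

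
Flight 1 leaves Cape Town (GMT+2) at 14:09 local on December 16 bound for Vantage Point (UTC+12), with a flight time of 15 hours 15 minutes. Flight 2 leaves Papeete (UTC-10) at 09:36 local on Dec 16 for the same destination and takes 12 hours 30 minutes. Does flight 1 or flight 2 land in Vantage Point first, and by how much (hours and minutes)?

the first, by 4 hours 42 minutes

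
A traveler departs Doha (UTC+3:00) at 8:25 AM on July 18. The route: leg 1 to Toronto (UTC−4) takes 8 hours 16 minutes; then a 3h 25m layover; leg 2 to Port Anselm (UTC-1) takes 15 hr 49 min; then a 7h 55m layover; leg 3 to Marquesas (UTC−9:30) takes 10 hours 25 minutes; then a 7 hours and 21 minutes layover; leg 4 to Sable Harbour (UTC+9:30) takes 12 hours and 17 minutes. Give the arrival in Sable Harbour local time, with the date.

8:23 AM on July 21

Convert departure to UTC: 8:25 AM − 3:00 = 5:25 AM UTC on Jul 18.
Add 8 hours 16 minutes leg 1 → 1:41 PM UTC.
Add 3 hours and 25 minutes layover in Toronto → 5:06 PM UTC.
Add 15 hours and 49 minutes leg 2 → 8:55 AM UTC (Jul 19).
Add 7 hours 55 minutes layover in Port Anselm → 4:50 PM UTC.
Add 10 hours 25 minutes leg 3 → 3:15 AM UTC (Jul 20).
Add 7 hours 21 minutes layover in Marquesas → 10:36 AM UTC.
Add 12 hours 17 minutes leg 4 → 10:53 PM UTC.
Sable Harbour is UTC+9:30, so local arrival = 10:53 PM + 9:30 = 8:23 AM on Jul 21.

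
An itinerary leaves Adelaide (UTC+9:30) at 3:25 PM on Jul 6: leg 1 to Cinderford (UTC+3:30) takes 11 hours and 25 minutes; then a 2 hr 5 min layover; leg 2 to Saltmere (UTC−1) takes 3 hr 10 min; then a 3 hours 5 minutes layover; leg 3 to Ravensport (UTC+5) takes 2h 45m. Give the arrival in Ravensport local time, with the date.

9:25 AM on Jul 7

Convert departure to UTC: 3:25 PM − 9:30 = 5:55 AM UTC on Jul 6.
Add 11 hours and 25 minutes leg 1 → 5:20 PM UTC.
Add 2 hours 5 minutes layover in Cinderford → 7:25 PM UTC.
Add 3 hours and 10 minutes leg 2 → 10:35 PM UTC.
Add 3 hours and 5 minutes layover in Saltmere → 1:40 AM UTC (Jul 7).
Add 2 hours 45 minutes leg 3 → 4:25 AM UTC.
Ravensport is UTC+5:00, so local arrival = 4:25 AM + 5:00 = 9:25 AM on Jul 7.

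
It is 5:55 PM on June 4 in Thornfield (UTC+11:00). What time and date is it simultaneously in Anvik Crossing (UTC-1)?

In UTC: 5:55 PM − 11:00 = 6:55 AM on Jun 4.
Anvik Crossing is UTC−1:00: 6:55 AM − 1:00 = 5:55 AM on Jun 4.

5:55 AM on Jun 4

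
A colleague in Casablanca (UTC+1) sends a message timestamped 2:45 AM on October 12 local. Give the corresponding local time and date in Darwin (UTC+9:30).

11:15 AM on Oct 12

In UTC: 2:45 AM − 1:00 = 1:45 AM on Oct 12.
Darwin is UTC+9:30: 1:45 AM + 9:30 = 11:15 AM on Oct 12.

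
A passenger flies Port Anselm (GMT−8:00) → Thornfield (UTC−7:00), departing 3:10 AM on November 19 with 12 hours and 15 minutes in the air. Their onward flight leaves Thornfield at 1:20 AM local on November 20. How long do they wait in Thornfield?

Convert departure to UTC: 3:10 AM + 8:00 = 11:10 AM UTC on Nov 19.
Add 12 hours and 15 minutes flight time → 11:25 PM UTC.
Thornfield is UTC−7:00, so local arrival = 11:25 PM − 7:00 = 4:25 PM on Nov 19.
Layover = 1:20 AM − 4:25 PM (+1 day) = 8 hours 55 minutes.

8 hours 55 minutes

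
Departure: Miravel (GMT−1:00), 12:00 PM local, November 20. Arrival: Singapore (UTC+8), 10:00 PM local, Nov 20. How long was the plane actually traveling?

Singapore is 9:00 ahead of Miravel.
Clock-face elapsed time (ignoring zones) is 10 hours.
Actual elapsed = 10 hours − 9:00 = 1 hour.

1 hour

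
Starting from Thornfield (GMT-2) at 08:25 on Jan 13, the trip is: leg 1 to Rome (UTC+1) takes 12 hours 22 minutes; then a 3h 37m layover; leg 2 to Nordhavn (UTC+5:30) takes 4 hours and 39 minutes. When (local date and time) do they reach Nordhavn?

12:33 on January 14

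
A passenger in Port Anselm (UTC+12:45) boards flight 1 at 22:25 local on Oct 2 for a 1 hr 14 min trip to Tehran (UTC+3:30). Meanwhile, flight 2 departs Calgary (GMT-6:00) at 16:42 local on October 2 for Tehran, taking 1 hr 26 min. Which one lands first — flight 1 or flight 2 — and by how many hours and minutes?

Flight 1 in UTC: 22:25 − 12:45 = 09:40 on Oct 2.
+1 hour and 14 minutes → arrive 10:54 UTC on Oct 2.
Flight 2 in UTC: 16:42 + 6:00 = 22:42 on Oct 2.
+1 hour and 26 minutes → arrive 00:08 UTC on Oct 3.
Flight 1 lands earlier by 13 hours 14 minutes.

the first, by 13 hours 14 minutes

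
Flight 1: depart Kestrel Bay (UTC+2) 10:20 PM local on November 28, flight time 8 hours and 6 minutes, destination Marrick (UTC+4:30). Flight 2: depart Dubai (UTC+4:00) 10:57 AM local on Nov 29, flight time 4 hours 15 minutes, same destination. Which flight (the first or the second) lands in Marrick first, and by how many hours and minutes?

the first, by 6 hours 46 minutes

Flight 1 in UTC: 10:20 PM − 2:00 = 8:20 PM on Nov 28.
+8 hours 6 minutes → arrive 4:26 AM UTC on Nov 29.
Flight 2 in UTC: 10:57 AM − 4:00 = 6:57 AM on Nov 29.
+4 hours 15 minutes → arrive 11:12 AM UTC on Nov 29.
Flight 1 lands earlier by 6 hours 46 minutes.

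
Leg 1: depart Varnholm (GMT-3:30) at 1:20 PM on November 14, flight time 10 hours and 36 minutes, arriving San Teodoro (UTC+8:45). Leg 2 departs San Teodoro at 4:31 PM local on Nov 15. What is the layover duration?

4 hours 20 minutes

Convert departure to UTC: 1:20 PM + 3:30 = 4:50 PM UTC on Nov 14.
Add 10 hours and 36 minutes flight time → 3:26 AM UTC (Nov 15).
San Teodoro is UTC+8:45, so local arrival = 3:26 AM + 8:45 = 12:11 PM on Nov 15.
Layover = 4:31 PM − 12:11 PM = 4 hours 20 minutes.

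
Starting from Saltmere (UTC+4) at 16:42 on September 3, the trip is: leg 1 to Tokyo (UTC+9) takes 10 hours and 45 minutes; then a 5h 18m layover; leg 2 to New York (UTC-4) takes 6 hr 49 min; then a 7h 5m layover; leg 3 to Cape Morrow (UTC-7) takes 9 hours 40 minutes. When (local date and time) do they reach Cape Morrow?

Convert departure to UTC: 16:42 − 4:00 = 12:42 UTC on Sep 3.
Add 10 hours and 45 minutes leg 1 → 23:27 UTC.
Add 5 hours 18 minutes layover in Tokyo → 04:45 UTC (Sep 4).
Add 6 hours 49 minutes leg 2 → 11:34 UTC.
Add 7 hours and 5 minutes layover in New York → 18:39 UTC.
Add 9 hours and 40 minutes leg 3 → 04:19 UTC (Sep 5).
Cape Morrow is UTC−7:00, so local arrival = 04:19 − 7:00 = 21:19 on Sep 4.

21:19 on September 4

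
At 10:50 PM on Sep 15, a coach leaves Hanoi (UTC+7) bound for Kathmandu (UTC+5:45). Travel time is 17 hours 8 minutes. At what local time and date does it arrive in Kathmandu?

Convert departure to UTC: 10:50 PM − 7:00 = 3:50 PM UTC on Sep 15.
Add 17 hours and 8 minutes travel time → 8:58 AM UTC (Sep 16).
Kathmandu is UTC+5:45, so local arrival = 8:58 AM + 5:45 = 2:43 PM on Sep 16.

2:43 PM on September 16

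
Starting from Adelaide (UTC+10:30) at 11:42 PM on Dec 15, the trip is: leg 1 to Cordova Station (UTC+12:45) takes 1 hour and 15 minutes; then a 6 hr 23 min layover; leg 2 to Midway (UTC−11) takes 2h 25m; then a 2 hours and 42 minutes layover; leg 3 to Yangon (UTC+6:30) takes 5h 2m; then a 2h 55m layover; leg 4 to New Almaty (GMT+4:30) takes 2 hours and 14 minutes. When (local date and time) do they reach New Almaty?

4:38 PM on December 16

Convert departure to UTC: 11:42 PM − 10:30 = 1:12 PM UTC on Dec 15.
Add 1 hour and 15 minutes leg 1 → 2:27 PM UTC.
Add 6 hours and 23 minutes layover in Cordova Station → 8:50 PM UTC.
Add 2 hours and 25 minutes leg 2 → 11:15 PM UTC.
Add 2 hours 42 minutes layover in Midway → 1:57 AM UTC (Dec 16).
Add 5 hours 2 minutes leg 3 → 6:59 AM UTC.
Add 2 hours 55 minutes layover in Yangon → 9:54 AM UTC.
Add 2 hours and 14 minutes leg 4 → 12:08 PM UTC.
New Almaty is UTC+4:30, so local arrival = 12:08 PM + 4:30 = 4:38 PM on Dec 16.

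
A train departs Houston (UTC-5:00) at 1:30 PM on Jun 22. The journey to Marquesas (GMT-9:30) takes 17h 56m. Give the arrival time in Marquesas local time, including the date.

Marquesas is 4:30 behind Houston.
After 17 hours 56 minutes it is 7:26 AM (Jun 23) in Houston.
Shift by the zone difference: 7:26 AM − 4:30 = 2:56 AM on Jun 23 in Marquesas.

2:56 AM on June 23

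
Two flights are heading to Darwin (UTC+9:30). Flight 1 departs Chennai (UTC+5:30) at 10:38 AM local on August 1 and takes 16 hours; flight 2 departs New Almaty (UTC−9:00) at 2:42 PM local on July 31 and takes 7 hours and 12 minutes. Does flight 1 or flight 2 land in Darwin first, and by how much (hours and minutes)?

the second, by 14 hours 14 minutes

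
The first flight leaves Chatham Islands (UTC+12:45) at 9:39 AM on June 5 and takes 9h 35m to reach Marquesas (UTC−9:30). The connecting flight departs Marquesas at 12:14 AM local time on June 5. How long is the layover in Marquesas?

3 hours 15 minutes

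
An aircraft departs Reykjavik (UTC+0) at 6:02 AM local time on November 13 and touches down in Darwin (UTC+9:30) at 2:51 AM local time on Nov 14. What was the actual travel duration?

Darwin is 9:30 ahead of Reykjavik.
Clock-face elapsed time (ignoring zones) is 20 hours 49 minutes.
Actual elapsed = 20 hours 49 minutes − 9:30 = 11 hours 19 minutes.

11 hours 19 minutes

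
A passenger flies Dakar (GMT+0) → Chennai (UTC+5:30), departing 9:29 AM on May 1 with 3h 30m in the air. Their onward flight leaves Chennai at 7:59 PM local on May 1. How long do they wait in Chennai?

Dakar is at UTC+0, so departure is already 9:29 AM UTC on May 1.
Add 3 hours and 30 minutes flight time → 12:59 PM UTC.
Chennai is UTC+5:30, so local arrival = 12:59 PM + 5:30 = 6:29 PM on May 1.
Layover = 7:59 PM − 6:29 PM = 1 hour 30 minutes.

1 hour 30 minutes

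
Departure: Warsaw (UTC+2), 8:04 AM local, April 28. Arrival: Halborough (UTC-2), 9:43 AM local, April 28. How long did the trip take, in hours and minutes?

5 hours 39 minutes

Departure in UTC: 8:04 AM − 2:00 = 6:04 AM on Apr 28.
Arrival in UTC: 9:43 AM + 2:00 = 11:43 AM on Apr 28.
Elapsed = 11:43 AM − 6:04 AM = 5 hours 39 minutes.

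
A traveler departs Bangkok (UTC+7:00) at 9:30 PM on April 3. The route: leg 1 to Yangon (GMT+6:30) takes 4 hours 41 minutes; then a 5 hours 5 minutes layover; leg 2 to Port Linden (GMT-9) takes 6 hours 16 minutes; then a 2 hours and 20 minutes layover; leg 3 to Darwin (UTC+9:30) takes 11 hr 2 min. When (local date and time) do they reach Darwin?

5:24 AM on April 5

Convert departure to UTC: 9:30 PM − 7:00 = 2:30 PM UTC on Apr 3.
Add 4 hours 41 minutes leg 1 → 7:11 PM UTC.
Add 5 hours and 5 minutes layover in Yangon → 12:16 AM UTC (Apr 4).
Add 6 hours 16 minutes leg 2 → 6:32 AM UTC.
Add 2 hours and 20 minutes layover in Port Linden → 8:52 AM UTC.
Add 11 hours 2 minutes leg 3 → 7:54 PM UTC.
Darwin is UTC+9:30, so local arrival = 7:54 PM + 9:30 = 5:24 AM on Apr 5.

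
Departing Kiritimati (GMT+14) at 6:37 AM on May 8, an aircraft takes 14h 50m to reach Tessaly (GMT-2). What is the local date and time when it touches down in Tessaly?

Convert departure to UTC: 6:37 AM − 14:00 = 4:37 PM UTC on May 7.
Add 14 hours and 50 minutes travel time → 7:27 AM UTC (May 8).
Tessaly is UTC−2:00, so local arrival = 7:27 AM − 2:00 = 5:27 AM on May 8.

5:27 AM on May 8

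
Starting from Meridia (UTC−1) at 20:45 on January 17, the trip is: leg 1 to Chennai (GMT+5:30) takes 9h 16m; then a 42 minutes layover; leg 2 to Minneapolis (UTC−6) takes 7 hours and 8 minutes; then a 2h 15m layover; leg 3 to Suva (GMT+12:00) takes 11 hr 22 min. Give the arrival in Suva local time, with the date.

16:28 on Jan 19

Convert departure to UTC: 20:45 + 1:00 = 21:45 UTC on Jan 17.
Add 9 hours and 16 minutes leg 1 → 07:01 UTC (Jan 18).
Add 42 minutes layover in Chennai → 07:43 UTC.
Add 7 hours 8 minutes leg 2 → 14:51 UTC.
Add 2 hours 15 minutes layover in Minneapolis → 17:06 UTC.
Add 11 hours 22 minutes leg 3 → 04:28 UTC (Jan 19).
Suva is UTC+12:00, so local arrival = 04:28 + 12:00 = 16:28 on Jan 19.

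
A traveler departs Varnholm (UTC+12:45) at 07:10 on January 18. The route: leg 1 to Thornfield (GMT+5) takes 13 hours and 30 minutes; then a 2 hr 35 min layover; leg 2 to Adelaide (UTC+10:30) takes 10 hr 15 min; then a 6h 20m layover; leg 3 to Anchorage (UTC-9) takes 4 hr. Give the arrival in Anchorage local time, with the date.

Convert departure to UTC: 07:10 − 12:45 = 18:25 UTC on Jan 17.
Add 13 hours and 30 minutes leg 1 → 07:55 UTC (Jan 18).
Add 2 hours and 35 minutes layover in Thornfield → 10:30 UTC.
Add 10 hours and 15 minutes leg 2 → 20:45 UTC.
Add 6 hours 20 minutes layover in Adelaide → 03:05 UTC (Jan 19).
Add 4 hours leg 3 → 07:05 UTC.
Anchorage is UTC−9:00, so local arrival = 07:05 − 9:00 = 22:05 on Jan 18.

22:05 on January 18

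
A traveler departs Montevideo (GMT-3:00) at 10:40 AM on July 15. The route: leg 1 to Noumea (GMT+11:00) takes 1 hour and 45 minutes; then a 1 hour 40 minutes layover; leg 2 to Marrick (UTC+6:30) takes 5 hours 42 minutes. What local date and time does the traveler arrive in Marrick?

5:17 AM on Jul 16

Convert departure to UTC: 10:40 AM + 3:00 = 1:40 PM UTC on Jul 15.
Add 1 hour 45 minutes leg 1 → 3:25 PM UTC.
Add 1 hour 40 minutes layover in Noumea → 5:05 PM UTC.
Add 5 hours 42 minutes leg 2 → 10:47 PM UTC.
Marrick is UTC+6:30, so local arrival = 10:47 PM + 6:30 = 5:17 AM on Jul 16.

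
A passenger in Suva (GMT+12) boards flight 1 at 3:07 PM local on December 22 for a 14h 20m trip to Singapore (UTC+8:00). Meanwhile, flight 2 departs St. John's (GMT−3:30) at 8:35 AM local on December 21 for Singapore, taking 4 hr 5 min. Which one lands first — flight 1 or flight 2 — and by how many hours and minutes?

the second, by 25 hours 17 minutes

Flight 1 in UTC: 3:07 PM − 12:00 = 3:07 AM on Dec 22.
+14 hours 20 minutes → arrive 5:27 PM UTC on Dec 22.
Flight 2 in UTC: 8:35 AM + 3:30 = 12:05 PM on Dec 21.
+4 hours and 5 minutes → arrive 4:10 PM UTC on Dec 21.
Flight 2 lands earlier by 25 hours 17 minutes.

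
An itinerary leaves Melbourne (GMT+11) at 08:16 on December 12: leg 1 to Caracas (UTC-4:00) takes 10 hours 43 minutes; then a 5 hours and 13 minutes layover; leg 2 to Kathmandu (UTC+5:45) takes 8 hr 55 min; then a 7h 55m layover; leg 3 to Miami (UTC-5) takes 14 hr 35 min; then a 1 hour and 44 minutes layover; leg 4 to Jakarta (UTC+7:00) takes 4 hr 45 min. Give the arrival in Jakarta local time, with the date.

10:06 on December 14

Convert departure to UTC: 08:16 − 11:00 = 21:16 UTC on Dec 11.
Add 10 hours 43 minutes leg 1 → 07:59 UTC (Dec 12).
Add 5 hours 13 minutes layover in Caracas → 13:12 UTC.
Add 8 hours 55 minutes leg 2 → 22:07 UTC.
Add 7 hours 55 minutes layover in Kathmandu → 06:02 UTC (Dec 13).
Add 14 hours 35 minutes leg 3 → 20:37 UTC.
Add 1 hour and 44 minutes layover in Miami → 22:21 UTC.
Add 4 hours 45 minutes leg 4 → 03:06 UTC (Dec 14).
Jakarta is UTC+7:00, so local arrival = 03:06 + 7:00 = 10:06 on Dec 14.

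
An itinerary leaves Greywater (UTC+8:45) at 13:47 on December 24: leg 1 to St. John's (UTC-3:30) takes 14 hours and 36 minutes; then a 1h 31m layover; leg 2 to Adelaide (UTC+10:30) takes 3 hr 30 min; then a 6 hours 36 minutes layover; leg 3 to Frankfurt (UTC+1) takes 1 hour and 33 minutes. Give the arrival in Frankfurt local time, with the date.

09:48 on December 25

Convert departure to UTC: 13:47 − 8:45 = 05:02 UTC on Dec 24.
Add 14 hours 36 minutes leg 1 → 19:38 UTC.
Add 1 hour 31 minutes layover in St. John's → 21:09 UTC.
Add 3 hours 30 minutes leg 2 → 00:39 UTC (Dec 25).
Add 6 hours and 36 minutes layover in Adelaide → 07:15 UTC.
Add 1 hour and 33 minutes leg 3 → 08:48 UTC.
Frankfurt is UTC+1:00, so local arrival = 08:48 + 1:00 = 09:48 on Dec 25.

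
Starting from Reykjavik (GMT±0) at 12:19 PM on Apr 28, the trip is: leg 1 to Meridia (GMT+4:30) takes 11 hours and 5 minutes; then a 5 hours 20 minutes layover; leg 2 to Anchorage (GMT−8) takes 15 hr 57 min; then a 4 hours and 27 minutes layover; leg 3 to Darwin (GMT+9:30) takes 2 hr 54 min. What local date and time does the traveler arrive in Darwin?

1:32 PM on April 30

Reykjavik is at UTC+0, so departure is already 12:19 PM UTC on Apr 28.
Add 11 hours and 5 minutes leg 1 → 11:24 PM UTC.
Add 5 hours and 20 minutes layover in Meridia → 4:44 AM UTC (Apr 29).
Add 15 hours 57 minutes leg 2 → 8:41 PM UTC.
Add 4 hours and 27 minutes layover in Anchorage → 1:08 AM UTC (Apr 30).
Add 2 hours and 54 minutes leg 3 → 4:02 AM UTC.
Darwin is UTC+9:30, so local arrival = 4:02 AM + 9:30 = 1:32 PM on Apr 30.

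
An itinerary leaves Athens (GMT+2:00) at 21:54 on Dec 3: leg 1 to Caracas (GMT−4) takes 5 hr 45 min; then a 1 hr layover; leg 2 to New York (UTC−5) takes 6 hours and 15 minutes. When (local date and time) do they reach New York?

Convert departure to UTC: 21:54 − 2:00 = 19:54 UTC on Dec 3.
Add 5 hours 45 minutes leg 1 → 01:39 UTC (Dec 4).
Add 1 hour layover in Caracas → 02:39 UTC.
Add 6 hours and 15 minutes leg 2 → 08:54 UTC.
New York is UTC−5:00, so local arrival = 08:54 − 5:00 = 03:54 on Dec 4.

03:54 on December 4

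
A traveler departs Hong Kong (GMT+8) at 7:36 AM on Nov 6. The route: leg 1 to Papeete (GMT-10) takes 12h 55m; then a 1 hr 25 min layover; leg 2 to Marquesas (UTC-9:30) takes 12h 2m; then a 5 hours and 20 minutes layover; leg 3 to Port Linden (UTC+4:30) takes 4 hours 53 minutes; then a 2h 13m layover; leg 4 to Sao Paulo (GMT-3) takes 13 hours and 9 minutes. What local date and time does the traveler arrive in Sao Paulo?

Convert departure to UTC: 7:36 AM − 8:00 = 11:36 PM UTC on Nov 5.
Add 12 hours and 55 minutes leg 1 → 12:31 PM UTC (Nov 6).
Add 1 hour 25 minutes layover in Papeete → 1:56 PM UTC.
Add 12 hours 2 minutes leg 2 → 1:58 AM UTC (Nov 7).
Add 5 hours 20 minutes layover in Marquesas → 7:18 AM UTC.
Add 4 hours and 53 minutes leg 3 → 12:11 PM UTC.
Add 2 hours and 13 minutes layover in Port Linden → 2:24 PM UTC.
Add 13 hours and 9 minutes leg 4 → 3:33 AM UTC (Nov 8).
Sao Paulo is UTC−3:00, so local arrival = 3:33 AM − 3:00 = 12:33 AM on Nov 8.

12:33 AM on November 8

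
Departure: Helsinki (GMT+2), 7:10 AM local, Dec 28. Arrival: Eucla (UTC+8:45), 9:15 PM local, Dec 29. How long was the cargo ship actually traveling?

Departure in UTC: 7:10 AM − 2:00 = 5:10 AM on Dec 28.
Arrival in UTC: 9:15 PM − 8:45 = 12:30 PM on Dec 29.
Elapsed = 12:30 PM − 5:10 AM (+1 day) = 31 hours 20 minutes.

31 hours 20 minutes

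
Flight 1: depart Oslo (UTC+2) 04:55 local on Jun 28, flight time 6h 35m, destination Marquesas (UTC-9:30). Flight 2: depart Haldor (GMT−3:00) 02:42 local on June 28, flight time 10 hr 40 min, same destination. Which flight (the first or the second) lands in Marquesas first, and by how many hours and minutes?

the first, by 6 hours 52 minutes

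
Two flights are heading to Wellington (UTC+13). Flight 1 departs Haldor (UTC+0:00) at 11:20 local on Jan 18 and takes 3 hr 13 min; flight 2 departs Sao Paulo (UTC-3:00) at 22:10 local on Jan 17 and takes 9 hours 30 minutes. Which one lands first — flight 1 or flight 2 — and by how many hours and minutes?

Flight 1 departs at 11:20 UTC (Jan 18).
+3 hours and 13 minutes → arrive 14:33 UTC on Jan 18.
Flight 2 in UTC: 22:10 + 3:00 = 01:10 on Jan 18.
+9 hours 30 minutes → arrive 10:40 UTC on Jan 18.
Flight 2 lands earlier by 3 hours 53 minutes.

the second, by 3 hours 53 minutes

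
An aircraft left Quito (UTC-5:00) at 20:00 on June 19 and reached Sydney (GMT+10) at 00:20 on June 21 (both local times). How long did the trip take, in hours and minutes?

13 hours 20 minutes

Departure in UTC: 20:00 + 5:00 = 01:00 on Jun 20.
Arrival in UTC: 00:20 − 10:00 = 14:20 on Jun 20.
Elapsed = 14:20 − 01:00 = 13 hours 20 minutes.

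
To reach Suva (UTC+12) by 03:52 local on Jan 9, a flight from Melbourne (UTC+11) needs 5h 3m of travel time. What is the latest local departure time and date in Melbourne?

21:49 on Jan 8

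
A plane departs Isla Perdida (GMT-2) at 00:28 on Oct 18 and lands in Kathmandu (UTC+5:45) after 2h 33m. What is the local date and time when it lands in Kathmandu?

10:46 on Oct 18

Convert departure to UTC: 00:28 + 2:00 = 02:28 UTC on Oct 18.
Add 2 hours 33 minutes travel time → 05:01 UTC.
Kathmandu is UTC+5:45, so local arrival = 05:01 + 5:45 = 10:46 on Oct 18.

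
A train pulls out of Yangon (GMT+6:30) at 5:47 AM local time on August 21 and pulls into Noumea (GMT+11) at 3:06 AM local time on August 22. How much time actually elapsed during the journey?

Departure in UTC: 5:47 AM − 6:30 = 11:17 PM on Aug 20.
Arrival in UTC: 3:06 AM − 11:00 = 4:06 PM on Aug 21.
Elapsed = 4:06 PM − 11:17 PM (+1 day) = 16 hours 49 minutes.

16 hours 49 minutes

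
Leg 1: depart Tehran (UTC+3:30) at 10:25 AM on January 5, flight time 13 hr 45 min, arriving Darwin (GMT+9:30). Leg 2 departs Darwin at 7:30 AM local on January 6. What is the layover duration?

1 hour 20 minutes

Convert departure to UTC: 10:25 AM − 3:30 = 6:55 AM UTC on Jan 5.
Add 13 hours and 45 minutes flight time → 8:40 PM UTC.
Darwin is UTC+9:30, so local arrival = 8:40 PM + 9:30 = 6:10 AM on Jan 6.
Layover = 7:30 AM − 6:10 AM = 1 hour 20 minutes.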